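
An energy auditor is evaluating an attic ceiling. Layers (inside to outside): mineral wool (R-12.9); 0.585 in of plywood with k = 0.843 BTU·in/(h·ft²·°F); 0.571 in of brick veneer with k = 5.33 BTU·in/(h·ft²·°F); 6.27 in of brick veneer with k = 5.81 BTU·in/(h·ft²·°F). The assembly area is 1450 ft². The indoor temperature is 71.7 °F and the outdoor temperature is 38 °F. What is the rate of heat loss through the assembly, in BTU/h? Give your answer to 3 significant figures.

0.585/0.843 = 0.694
0.571/5.33 = 0.1071
6.27/5.81 = 1.079
R_total = 12.9 + 0.694 + 0.1071 + 1.079 = 14.78 ft²·°F·h/BTU
Q = A·ΔT/R = 1450 × (71.7 − 38) / 14.78 = 3306 BTU/h

3310 BTU/h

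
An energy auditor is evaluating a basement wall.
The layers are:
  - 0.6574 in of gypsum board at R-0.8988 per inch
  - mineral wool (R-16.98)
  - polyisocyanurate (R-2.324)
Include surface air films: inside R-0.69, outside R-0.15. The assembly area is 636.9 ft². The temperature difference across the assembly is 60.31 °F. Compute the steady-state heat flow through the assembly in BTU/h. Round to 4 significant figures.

1853 BTU/h

0.6574 × 0.8988 = 0.59087
R_total = 0.69 + 0.59087 + 16.98 + 2.324 + 0.15 = 20.735 ft²·°F·h/BTU
Q = A·ΔT/R = 636.9 × 60.31 / 20.735 = 1852.5 BTU/h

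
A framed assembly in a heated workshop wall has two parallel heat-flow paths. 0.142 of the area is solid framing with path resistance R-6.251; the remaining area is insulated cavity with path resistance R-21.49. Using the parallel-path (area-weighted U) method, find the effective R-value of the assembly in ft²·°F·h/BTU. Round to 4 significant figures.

15.96 ft²·°F·h/BTU

U_eff = 0.858/21.49 + 0.142/6.251 = 0.039926 + 0.022716 = 0.062642
R_eff = 1/U_eff = 15.964 ft²·°F·h/BTU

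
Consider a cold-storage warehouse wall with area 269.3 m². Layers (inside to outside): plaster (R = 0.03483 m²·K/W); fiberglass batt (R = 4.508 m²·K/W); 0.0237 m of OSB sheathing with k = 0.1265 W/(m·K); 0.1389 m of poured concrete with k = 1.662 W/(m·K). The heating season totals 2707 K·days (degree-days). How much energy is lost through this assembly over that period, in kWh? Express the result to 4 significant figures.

3635 kWh

0.0237/0.1265 = 0.18735
0.1389/1.662 = 0.083574
R_total = 0.03483 + 4.508 + 0.18735 + 0.083574 = 4.8138 m²·K/W
E = A × HDD × 24 / R / 1000 = 269.3 × 2707 × 24 / 4.8138 / 1000 = 3634.6 kWh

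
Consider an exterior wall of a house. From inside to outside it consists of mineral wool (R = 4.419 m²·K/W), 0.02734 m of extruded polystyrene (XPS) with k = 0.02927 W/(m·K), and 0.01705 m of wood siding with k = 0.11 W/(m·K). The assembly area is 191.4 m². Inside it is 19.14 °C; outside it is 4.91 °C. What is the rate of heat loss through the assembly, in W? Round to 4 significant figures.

494.5 W

0.02734/0.02927 = 0.93406
0.01705/0.11 = 0.155
R_total = 4.419 + 0.93406 + 0.155 = 5.5081 m²·K/W
Q = A·ΔT/R = 191.4 × (19.14 − 4.91) / 5.5081 = 494.48 W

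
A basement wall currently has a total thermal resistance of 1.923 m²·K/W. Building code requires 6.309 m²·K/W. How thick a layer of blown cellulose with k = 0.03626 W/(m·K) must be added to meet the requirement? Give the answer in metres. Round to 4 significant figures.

0.1590 m

ΔR = 6.309 − 1.923 = 4.386 m²·K/W
L = ΔR × k = 4.386 × 0.03626 = 0.15904 m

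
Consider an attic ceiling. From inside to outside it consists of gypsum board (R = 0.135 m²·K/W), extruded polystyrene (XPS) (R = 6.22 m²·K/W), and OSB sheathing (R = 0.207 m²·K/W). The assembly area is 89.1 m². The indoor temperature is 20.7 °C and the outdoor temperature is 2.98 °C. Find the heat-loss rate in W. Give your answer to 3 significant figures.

R_total = 0.135 + 6.22 + 0.207 = 6.562 m²·K/W
Q = A·ΔT/R = 89.1 × (20.7 − 2.98) / 6.562 = 240.6 W

241 W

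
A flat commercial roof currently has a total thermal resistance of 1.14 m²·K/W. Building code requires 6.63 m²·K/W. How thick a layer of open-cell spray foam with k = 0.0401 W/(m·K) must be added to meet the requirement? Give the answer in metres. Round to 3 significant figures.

ΔR = 6.63 − 1.14 = 5.49 m²·K/W
L = ΔR × k = 5.49 × 0.0401 = 0.2201 m

0.220 m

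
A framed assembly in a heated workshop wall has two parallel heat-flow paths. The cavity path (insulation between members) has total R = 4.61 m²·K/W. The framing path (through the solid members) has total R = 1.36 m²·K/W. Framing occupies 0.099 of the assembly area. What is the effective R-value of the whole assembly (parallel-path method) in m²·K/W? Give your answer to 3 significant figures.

U_eff = 0.901/4.61 + 0.099/1.36 = 0.1954 + 0.07279 = 0.2682
R_eff = 1/U_eff = 3.728 m²·K/W

3.73 m²·K/W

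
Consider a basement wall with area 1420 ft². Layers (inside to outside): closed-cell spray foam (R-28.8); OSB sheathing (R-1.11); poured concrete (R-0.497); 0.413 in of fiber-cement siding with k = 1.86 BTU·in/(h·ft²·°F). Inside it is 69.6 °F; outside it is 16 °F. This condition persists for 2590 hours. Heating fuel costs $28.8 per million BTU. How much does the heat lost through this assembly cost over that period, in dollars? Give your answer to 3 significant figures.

0.413/1.86 = 0.222
R_total = 28.8 + 1.11 + 0.497 + 0.222 = 30.63 ft²·°F·h/BTU
Q = 1420 × (69.6 − 16) / 30.63 = 2485 BTU/h
E = 2485 × 2590 = 6436000 BTU
Cost = 6436000/10⁶ × 28.8 = $185.4

185 dollars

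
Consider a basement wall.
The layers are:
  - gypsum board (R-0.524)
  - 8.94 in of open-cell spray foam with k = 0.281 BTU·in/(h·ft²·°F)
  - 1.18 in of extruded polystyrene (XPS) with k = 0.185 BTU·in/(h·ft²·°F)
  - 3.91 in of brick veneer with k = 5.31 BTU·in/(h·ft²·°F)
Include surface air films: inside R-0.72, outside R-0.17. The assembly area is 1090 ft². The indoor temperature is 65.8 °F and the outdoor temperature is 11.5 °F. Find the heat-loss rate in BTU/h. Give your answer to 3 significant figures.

1470 BTU/h

8.94/0.281 = 31.81
1.18/0.185 = 6.378
3.91/5.31 = 0.7363
R_total = 0.72 + 0.524 + 31.81 + 6.378 + 0.7363 + 0.17 = 40.34 ft²·°F·h/BTU
Q = A·ΔT/R = 1090 × (65.8 − 11.5) / 40.34 = 1467 BTU/h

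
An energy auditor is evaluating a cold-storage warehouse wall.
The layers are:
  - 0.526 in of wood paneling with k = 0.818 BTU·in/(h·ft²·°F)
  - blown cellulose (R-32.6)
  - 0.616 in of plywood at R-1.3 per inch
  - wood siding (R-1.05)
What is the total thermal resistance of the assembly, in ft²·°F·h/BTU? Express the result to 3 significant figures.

35.1 ft²·°F·h/BTU

0.526/0.818 = 0.643
0.616 × 1.3 = 0.8008
R_total = 0.643 + 32.6 + 0.8008 + 1.05 = 35.09 ft²·°F·h/BTU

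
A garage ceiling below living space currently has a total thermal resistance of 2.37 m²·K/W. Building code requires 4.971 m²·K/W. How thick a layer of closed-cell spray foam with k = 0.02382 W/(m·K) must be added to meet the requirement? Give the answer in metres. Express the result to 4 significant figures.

0.06196 m

ΔR = 4.971 − 2.37 = 2.601 m²·K/W
L = ΔR × k = 2.601 × 0.02382 = 0.061956 m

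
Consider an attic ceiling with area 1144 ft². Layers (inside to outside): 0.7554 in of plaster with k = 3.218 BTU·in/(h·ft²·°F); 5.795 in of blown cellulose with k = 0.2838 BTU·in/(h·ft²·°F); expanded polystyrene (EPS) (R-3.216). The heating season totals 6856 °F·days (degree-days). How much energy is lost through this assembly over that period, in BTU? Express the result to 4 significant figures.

0.7554/3.218 = 0.23474
5.795/0.2838 = 20.419
R_total = 0.23474 + 20.419 + 3.216 = 23.87 ft²·°F·h/BTU
E = A × HDD × 24 / R = 1144 × 6856 × 24 / 23.87 = 7886000 BTU

7886000 BTU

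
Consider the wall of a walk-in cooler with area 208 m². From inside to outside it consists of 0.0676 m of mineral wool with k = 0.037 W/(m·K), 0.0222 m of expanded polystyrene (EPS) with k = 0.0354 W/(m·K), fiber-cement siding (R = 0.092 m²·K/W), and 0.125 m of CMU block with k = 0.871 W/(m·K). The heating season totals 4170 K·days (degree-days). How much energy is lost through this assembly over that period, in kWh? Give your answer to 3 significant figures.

0.0676/0.037 = 1.827
0.0222/0.0354 = 0.6271
0.125/0.871 = 0.1435
R_total = 1.827 + 0.6271 + 0.092 + 0.1435 = 2.69 m²·K/W
E = A × HDD × 24 / R / 1000 = 208 × 4170 × 24 / 2.69 / 1000 = 7740 kWh

7740 kWh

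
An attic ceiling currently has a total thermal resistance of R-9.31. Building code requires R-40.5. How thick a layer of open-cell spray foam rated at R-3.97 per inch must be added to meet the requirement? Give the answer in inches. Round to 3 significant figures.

7.86 in

ΔR = 40.5 − 9.31 = 31.19 ft²·°F·h/BTU
L = ΔR / (R/in) = 31.19/3.97 = 7.856 in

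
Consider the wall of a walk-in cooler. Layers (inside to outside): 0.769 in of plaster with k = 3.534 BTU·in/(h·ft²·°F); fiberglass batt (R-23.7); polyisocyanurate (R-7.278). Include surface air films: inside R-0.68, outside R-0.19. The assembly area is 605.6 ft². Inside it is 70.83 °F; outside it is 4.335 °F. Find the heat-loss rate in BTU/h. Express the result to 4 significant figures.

1256 BTU/h

0.769/3.534 = 0.2176
R_total = 0.68 + 0.2176 + 23.7 + 7.278 + 0.19 = 32.066 ft²·°F·h/BTU
Q = A·ΔT/R = 605.6 × (70.83 − 4.335) / 32.066 = 1255.8 BTU/h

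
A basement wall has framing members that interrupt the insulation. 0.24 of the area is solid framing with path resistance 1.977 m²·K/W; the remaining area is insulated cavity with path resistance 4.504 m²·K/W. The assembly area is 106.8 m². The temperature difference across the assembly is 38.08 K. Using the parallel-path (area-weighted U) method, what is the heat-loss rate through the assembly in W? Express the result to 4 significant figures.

1180 W

U_eff = 0.76/4.504 + 0.24/1.977 = 0.16874 + 0.1214 = 0.29013
R_eff = 1/U_eff = 3.4467 m²·K/W
Q = 106.8 × 38.08 / 3.4467 = 1180 W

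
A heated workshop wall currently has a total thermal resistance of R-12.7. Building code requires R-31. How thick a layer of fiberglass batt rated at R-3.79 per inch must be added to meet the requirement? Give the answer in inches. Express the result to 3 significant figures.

4.83 in

ΔR = 31 − 12.7 = 18.3 ft²·°F·h/BTU
L = ΔR / (R/in) = 18.3/3.79 = 4.828 in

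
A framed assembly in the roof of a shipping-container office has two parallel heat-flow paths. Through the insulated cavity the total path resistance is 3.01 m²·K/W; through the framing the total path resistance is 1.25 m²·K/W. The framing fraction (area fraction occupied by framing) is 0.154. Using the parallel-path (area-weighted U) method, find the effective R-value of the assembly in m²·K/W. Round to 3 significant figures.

2.47 m²·K/W

U_eff = 0.846/3.01 + 0.154/1.25 = 0.2811 + 0.1232 = 0.4043
R_eff = 1/U_eff = 2.474 m²·K/W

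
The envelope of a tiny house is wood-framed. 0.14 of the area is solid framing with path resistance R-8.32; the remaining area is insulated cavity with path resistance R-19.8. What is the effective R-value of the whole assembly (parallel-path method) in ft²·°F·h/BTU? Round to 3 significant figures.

16.6 ft²·°F·h/BTU

U_eff = 0.86/19.8 + 0.14/8.32 = 0.04343 + 0.01683 = 0.06026
R_eff = 1/U_eff = 16.59 ft²·°F·h/BTU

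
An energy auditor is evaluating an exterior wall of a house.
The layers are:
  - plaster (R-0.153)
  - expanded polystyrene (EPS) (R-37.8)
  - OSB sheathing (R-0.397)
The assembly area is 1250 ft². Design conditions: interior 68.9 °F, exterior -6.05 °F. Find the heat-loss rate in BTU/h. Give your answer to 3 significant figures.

2440 BTU/h

R_total = 0.153 + 37.8 + 0.397 = 38.35 ft²·°F·h/BTU
Q = A·ΔT/R = 1250 × (68.9 − (-6.05)) / 38.35 = 2443 BTU/h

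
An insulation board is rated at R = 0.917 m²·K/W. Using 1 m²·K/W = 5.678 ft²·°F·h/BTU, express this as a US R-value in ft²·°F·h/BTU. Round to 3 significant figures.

R_US = 0.917 × 5.678 = 5.207

5.21 ft²·°F·h/BTU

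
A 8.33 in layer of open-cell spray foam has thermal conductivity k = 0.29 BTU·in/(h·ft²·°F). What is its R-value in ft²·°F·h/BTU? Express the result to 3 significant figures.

28.7 ft²·°F·h/BTU

R = L/k = 8.33/0.29 = 28.72 ft²·°F·h/BTU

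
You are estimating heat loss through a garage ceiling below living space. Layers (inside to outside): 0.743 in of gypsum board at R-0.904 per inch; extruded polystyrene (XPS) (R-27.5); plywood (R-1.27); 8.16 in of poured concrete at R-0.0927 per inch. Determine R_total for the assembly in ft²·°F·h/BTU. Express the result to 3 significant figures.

30.2 ft²·°F·h/BTU

0.743 × 0.904 = 0.6717
8.16 × 0.0927 = 0.7564
R_total = 0.6717 + 27.5 + 1.27 + 0.7564 = 30.2 ft²·°F·h/BTU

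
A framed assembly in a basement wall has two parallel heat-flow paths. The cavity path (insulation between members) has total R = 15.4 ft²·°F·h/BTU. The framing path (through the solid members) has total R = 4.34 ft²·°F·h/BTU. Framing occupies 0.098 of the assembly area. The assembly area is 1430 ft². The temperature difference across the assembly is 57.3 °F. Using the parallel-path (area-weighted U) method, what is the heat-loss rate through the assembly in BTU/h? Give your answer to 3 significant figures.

U_eff = 0.902/15.4 + 0.098/4.34 = 0.05857 + 0.02258 = 0.08115
R_eff = 1/U_eff = 12.32 ft²·°F·h/BTU
Q = 1430 × 57.3 / 12.32 = 6650 BTU/h

6650 BTU/h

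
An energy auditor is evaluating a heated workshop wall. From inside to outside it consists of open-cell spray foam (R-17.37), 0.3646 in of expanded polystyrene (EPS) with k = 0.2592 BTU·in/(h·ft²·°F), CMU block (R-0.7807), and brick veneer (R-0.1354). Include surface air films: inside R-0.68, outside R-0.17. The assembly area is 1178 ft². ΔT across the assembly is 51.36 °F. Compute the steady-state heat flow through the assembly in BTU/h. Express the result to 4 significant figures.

2945 BTU/h

0.3646/0.2592 = 1.4066
R_total = 0.68 + 17.37 + 1.4066 + 0.7807 + 0.1354 + 0.17 = 20.543 ft²·°F·h/BTU
Q = A·ΔT/R = 1178 × 51.36 / 20.543 = 2945.2 BTU/h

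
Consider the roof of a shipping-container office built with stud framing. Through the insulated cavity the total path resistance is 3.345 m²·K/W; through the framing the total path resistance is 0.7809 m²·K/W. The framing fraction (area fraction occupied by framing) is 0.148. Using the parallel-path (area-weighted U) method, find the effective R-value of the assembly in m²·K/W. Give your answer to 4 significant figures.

U_eff = 0.852/3.345 + 0.148/0.7809 = 0.25471 + 0.18952 = 0.44423
R_eff = 1/U_eff = 2.2511 m²·K/W

2.251 m²·K/W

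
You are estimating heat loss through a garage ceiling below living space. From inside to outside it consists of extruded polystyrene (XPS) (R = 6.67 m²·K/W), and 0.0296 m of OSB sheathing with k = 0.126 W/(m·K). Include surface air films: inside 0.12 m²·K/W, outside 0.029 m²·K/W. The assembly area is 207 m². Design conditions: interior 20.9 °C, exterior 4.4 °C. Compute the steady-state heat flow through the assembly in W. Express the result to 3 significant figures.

0.0296/0.126 = 0.2349
R_total = 0.12 + 6.67 + 0.2349 + 0.029 = 7.054 m²·K/W
Q = A·ΔT/R = 207 × (20.9 − 4.4) / 7.054 = 484.2 W

484 W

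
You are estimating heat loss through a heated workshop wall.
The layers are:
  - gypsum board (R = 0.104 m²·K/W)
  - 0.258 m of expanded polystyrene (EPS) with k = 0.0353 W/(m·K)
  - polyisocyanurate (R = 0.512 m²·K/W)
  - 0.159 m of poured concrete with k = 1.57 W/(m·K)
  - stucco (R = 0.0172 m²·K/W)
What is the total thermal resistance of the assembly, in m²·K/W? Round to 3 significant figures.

8.04 m²·K/W

0.258/0.0353 = 7.309
0.159/1.57 = 0.1013
R_total = 0.104 + 7.309 + 0.512 + 0.1013 + 0.0172 = 8.043 m²·K/W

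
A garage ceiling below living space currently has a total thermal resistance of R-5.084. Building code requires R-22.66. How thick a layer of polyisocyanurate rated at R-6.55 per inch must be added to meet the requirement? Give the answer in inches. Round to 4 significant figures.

ΔR = 22.66 − 5.084 = 17.576 ft²·°F·h/BTU
L = ΔR / (R/in) = 17.576/6.55 = 2.6834 in

2.683 in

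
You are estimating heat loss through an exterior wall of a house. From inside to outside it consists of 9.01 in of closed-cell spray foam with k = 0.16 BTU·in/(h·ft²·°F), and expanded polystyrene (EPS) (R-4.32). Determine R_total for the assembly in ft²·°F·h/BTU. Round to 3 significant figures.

60.6 ft²·°F·h/BTU

9.01/0.16 = 56.31
R_total = 56.31 + 4.32 = 60.63 ft²·°F·h/BTU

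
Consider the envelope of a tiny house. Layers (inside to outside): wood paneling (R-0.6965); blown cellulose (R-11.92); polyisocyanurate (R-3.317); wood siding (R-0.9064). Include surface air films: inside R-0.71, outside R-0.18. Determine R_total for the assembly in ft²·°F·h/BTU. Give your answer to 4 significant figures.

17.73 ft²·°F·h/BTU

R_total = 0.71 + 0.6965 + 11.92 + 3.317 + 0.9064 + 0.18 = 17.73 ft²·°F·h/BTU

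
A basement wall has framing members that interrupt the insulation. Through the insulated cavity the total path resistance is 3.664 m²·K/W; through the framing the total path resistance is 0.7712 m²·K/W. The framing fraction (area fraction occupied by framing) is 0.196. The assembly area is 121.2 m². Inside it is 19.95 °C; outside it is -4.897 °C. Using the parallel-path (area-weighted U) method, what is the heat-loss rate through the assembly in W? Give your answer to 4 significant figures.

1426 W

U_eff = 0.804/3.664 + 0.196/0.7712 = 0.21943 + 0.25415 = 0.47358
R_eff = 1/U_eff = 2.1116 m²·K/W
Q = 121.2 × (19.95 − (-4.897)) / 2.1116 = 1426.2 W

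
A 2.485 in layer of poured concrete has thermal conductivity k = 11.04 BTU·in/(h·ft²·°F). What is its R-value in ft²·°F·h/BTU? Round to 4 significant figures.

R = L/k = 2.485/11.04 = 0.22509 ft²·°F·h/BTU

0.2251 ft²·°F·h/BTU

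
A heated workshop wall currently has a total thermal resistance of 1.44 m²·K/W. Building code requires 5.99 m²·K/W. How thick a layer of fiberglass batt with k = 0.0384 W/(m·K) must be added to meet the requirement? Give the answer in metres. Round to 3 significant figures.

ΔR = 5.99 − 1.44 = 4.55 m²·K/W
L = ΔR × k = 4.55 × 0.0384 = 0.1747 m

0.175 m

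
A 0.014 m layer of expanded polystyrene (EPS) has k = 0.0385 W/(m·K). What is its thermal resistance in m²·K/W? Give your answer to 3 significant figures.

0.364 m²·K/W

R = L/k = 0.014/0.0385 = 0.3636 m²·K/W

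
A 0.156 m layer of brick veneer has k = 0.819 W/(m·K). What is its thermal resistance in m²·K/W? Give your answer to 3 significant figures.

0.190 m²·K/W

R = L/k = 0.156/0.819 = 0.1905 m²·K/W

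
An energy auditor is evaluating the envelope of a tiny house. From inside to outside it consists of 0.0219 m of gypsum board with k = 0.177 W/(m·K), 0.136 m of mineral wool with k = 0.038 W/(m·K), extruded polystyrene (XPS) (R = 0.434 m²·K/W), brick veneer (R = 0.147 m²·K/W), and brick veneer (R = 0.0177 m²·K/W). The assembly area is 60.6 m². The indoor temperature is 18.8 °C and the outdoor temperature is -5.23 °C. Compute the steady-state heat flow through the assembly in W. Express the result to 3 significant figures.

339 W

0.0219/0.177 = 0.1237
0.136/0.038 = 3.579
R_total = 0.1237 + 3.579 + 0.434 + 0.147 + 0.0177 = 4.301 m²·K/W
Q = A·ΔT/R = 60.6 × (18.8 − (-5.23)) / 4.301 = 338.5 W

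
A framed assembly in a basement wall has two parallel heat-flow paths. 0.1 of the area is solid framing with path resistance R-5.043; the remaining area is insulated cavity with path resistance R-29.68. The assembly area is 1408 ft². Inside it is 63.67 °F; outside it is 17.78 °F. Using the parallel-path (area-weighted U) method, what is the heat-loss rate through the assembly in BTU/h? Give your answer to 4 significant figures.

U_eff = 0.9/29.68 + 0.1/5.043 = 0.030323 + 0.019829 = 0.050153
R_eff = 1/U_eff = 19.939 ft²·°F·h/BTU
Q = 1408 × (63.67 − 17.78) / 19.939 = 3240.5 BTU/h

3241 BTU/h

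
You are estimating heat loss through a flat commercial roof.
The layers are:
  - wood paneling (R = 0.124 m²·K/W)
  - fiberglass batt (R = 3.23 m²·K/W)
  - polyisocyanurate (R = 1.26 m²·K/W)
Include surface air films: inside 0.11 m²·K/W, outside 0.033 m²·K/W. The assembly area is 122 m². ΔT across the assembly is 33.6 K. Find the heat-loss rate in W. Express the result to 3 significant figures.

862 W

R_total = 0.11 + 0.124 + 3.23 + 1.26 + 0.033 = 4.757 m²·K/W
Q = A·ΔT/R = 122 × 33.6 / 4.757 = 861.7 W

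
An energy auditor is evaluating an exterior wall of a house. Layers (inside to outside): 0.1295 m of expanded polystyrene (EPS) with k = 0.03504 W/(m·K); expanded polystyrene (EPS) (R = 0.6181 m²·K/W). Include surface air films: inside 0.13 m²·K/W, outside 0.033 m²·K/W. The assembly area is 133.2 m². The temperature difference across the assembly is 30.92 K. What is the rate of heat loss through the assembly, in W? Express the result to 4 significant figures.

0.1295/0.03504 = 3.6958
R_total = 0.13 + 3.6958 + 0.6181 + 0.033 = 4.4769 m²·K/W
Q = A·ΔT/R = 133.2 × 30.92 / 4.4769 = 919.96 W

920.0 W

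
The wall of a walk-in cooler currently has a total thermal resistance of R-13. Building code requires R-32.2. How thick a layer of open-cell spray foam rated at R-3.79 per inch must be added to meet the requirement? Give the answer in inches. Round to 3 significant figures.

5.07 in

ΔR = 32.2 − 13 = 19.2 ft²·°F·h/BTU
L = ΔR / (R/in) = 19.2/3.79 = 5.066 in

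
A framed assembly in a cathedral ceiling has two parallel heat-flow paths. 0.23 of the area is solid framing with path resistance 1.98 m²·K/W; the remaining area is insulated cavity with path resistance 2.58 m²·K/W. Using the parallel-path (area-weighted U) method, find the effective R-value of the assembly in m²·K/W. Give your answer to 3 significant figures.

U_eff = 0.77/2.58 + 0.23/1.98 = 0.2984 + 0.1162 = 0.4146
R_eff = 1/U_eff = 2.412 m²·K/W

2.41 m²·K/W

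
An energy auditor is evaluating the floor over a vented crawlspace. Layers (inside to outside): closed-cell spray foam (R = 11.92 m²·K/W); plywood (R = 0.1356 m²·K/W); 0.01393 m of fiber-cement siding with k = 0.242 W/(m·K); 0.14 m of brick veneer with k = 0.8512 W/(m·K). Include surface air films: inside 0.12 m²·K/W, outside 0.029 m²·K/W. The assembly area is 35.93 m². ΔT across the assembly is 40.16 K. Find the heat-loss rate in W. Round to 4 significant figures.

116.1 W

0.01393/0.242 = 0.057562
0.14/0.8512 = 0.16447
R_total = 0.12 + 11.92 + 0.1356 + 0.057562 + 0.16447 + 0.029 = 12.427 m²·K/W
Q = A·ΔT/R = 35.93 × 40.16 / 12.427 = 116.12 W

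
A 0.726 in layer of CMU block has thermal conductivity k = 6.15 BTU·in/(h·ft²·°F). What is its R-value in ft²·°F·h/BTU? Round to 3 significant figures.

R = L/k = 0.726/6.15 = 0.118 ft²·°F·h/BTU

0.118 ft²·°F·h/BTU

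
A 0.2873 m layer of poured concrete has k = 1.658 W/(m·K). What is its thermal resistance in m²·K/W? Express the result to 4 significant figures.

0.1733 m²·K/W

R = L/k = 0.2873/1.658 = 0.17328 m²·K/W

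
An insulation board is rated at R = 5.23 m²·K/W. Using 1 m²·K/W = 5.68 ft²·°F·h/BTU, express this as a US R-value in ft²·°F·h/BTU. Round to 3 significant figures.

29.7 ft²·°F·h/BTU

R_US = 5.23 × 5.68 = 29.71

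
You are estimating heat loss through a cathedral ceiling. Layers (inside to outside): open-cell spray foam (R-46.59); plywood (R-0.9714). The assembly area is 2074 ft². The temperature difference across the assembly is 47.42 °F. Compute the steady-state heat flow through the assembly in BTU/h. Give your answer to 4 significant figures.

2068 BTU/h

R_total = 46.59 + 0.9714 = 47.561 ft²·°F·h/BTU
Q = A·ΔT/R = 2074 × 47.42 / 47.561 = 2067.8 BTU/h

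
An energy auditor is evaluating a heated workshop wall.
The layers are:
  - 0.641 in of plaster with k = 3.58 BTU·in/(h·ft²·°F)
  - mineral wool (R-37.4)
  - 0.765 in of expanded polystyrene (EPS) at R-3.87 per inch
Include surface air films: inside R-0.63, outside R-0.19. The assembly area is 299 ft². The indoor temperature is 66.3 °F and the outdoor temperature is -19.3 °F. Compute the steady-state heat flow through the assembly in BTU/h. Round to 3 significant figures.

619 BTU/h

0.641/3.58 = 0.1791
0.765 × 3.87 = 2.961
R_total = 0.63 + 0.1791 + 37.4 + 2.961 + 0.19 = 41.36 ft²·°F·h/BTU
Q = A·ΔT/R = 299 × (66.3 − (-19.3)) / 41.36 = 618.8 BTU/h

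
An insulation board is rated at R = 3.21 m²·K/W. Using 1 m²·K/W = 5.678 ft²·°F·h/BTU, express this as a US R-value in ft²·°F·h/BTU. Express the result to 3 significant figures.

18.2 ft²·°F·h/BTU

R_US = 3.21 × 5.678 = 18.23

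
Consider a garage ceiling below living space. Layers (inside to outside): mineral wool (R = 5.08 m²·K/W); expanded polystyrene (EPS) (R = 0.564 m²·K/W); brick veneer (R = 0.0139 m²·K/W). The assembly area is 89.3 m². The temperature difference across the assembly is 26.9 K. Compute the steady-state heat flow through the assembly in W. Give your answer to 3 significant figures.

R_total = 5.08 + 0.564 + 0.0139 = 5.658 m²·K/W
Q = A·ΔT/R = 89.3 × 26.9 / 5.658 = 424.6 W

425 W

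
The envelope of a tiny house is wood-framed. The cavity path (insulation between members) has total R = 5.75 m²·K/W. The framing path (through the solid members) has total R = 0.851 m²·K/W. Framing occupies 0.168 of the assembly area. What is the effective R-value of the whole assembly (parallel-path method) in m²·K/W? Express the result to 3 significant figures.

2.92 m²·K/W

U_eff = 0.832/5.75 + 0.168/0.851 = 0.1447 + 0.1974 = 0.3421
R_eff = 1/U_eff = 2.923 m²·K/W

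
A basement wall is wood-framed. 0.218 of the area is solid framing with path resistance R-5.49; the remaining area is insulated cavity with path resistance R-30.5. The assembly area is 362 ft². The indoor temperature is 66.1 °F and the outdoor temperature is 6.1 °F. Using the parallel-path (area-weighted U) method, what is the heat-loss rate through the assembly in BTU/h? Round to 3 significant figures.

1420 BTU/h

U_eff = 0.782/30.5 + 0.218/5.49 = 0.02564 + 0.03971 = 0.06535
R_eff = 1/U_eff = 15.3 ft²·°F·h/BTU
Q = 362 × (66.1 − 6.1) / 15.3 = 1419 BTU/h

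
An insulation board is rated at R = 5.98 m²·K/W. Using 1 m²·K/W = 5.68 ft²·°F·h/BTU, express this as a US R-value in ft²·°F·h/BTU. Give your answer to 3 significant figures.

R_US = 5.98 × 5.68 = 33.97

34.0 ft²·°F·h/BTU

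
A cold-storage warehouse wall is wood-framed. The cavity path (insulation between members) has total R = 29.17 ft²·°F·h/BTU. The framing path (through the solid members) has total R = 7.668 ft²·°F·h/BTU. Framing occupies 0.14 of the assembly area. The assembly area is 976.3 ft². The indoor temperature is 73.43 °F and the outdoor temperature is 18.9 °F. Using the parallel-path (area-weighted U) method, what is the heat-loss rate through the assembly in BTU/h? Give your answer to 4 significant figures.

2542 BTU/h

U_eff = 0.86/29.17 + 0.14/7.668 = 0.029482 + 0.018258 = 0.04774
R_eff = 1/U_eff = 20.947 ft²·°F·h/BTU
Q = 976.3 × (73.43 − 18.9) / 20.947 = 2541.6 BTU/h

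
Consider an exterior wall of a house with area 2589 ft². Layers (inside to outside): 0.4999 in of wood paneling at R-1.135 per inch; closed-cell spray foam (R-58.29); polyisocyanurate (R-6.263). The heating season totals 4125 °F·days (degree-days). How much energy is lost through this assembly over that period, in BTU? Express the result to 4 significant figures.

0.4999 × 1.135 = 0.56739
R_total = 0.56739 + 58.29 + 6.263 = 65.12 ft²·°F·h/BTU
E = A × HDD × 24 / R = 2589 × 4125 × 24 / 65.12 = 3936000 BTU

3936000 BTU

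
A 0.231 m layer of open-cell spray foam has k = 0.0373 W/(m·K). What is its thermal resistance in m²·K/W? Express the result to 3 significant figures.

R = L/k = 0.231/0.0373 = 6.193 m²·K/W

6.19 m²·K/W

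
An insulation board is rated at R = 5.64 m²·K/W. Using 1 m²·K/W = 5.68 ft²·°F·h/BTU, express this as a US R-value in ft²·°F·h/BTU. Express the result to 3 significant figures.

32.0 ft²·°F·h/BTU

R_US = 5.64 × 5.68 = 32.04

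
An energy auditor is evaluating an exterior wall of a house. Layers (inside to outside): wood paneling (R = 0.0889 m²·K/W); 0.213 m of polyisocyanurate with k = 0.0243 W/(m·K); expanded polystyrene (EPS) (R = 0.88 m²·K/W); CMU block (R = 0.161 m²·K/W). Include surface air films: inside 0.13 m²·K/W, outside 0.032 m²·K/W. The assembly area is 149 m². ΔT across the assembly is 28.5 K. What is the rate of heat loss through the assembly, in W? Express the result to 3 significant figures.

0.213/0.0243 = 8.765
R_total = 0.13 + 0.0889 + 8.765 + 0.88 + 0.161 + 0.032 = 10.06 m²·K/W
Q = A·ΔT/R = 149 × 28.5 / 10.06 = 422.2 W

422 W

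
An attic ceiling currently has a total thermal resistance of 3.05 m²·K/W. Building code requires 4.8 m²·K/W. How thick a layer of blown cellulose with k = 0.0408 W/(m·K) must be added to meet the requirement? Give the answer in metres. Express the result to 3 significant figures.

ΔR = 4.8 − 3.05 = 1.75 m²·K/W
L = ΔR × k = 1.75 × 0.0408 = 0.0714 m

0.0714 m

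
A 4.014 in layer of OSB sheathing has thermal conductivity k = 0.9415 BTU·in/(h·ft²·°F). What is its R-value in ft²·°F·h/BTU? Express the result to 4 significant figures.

R = L/k = 4.014/0.9415 = 4.2634 ft²·°F·h/BTU

4.263 ft²·°F·h/BTU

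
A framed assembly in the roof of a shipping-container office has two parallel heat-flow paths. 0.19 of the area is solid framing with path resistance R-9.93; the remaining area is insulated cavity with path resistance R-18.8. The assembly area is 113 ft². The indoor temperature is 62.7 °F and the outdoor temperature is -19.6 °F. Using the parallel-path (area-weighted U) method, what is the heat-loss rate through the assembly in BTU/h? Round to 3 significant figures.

U_eff = 0.81/18.8 + 0.19/9.93 = 0.04309 + 0.01913 = 0.06222
R_eff = 1/U_eff = 16.07 ft²·°F·h/BTU
Q = 113 × (62.7 − (-19.6)) / 16.07 = 578.6 BTU/h

579 BTU/h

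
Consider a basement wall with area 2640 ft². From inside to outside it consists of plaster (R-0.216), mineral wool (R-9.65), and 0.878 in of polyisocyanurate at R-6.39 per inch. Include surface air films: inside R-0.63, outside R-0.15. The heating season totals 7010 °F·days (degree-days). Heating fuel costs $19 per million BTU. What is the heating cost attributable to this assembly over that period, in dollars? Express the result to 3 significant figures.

519 dollars

0.878 × 6.39 = 5.61
R_total = 0.63 + 0.216 + 9.65 + 5.61 + 0.15 = 16.26 ft²·°F·h/BTU
E = A × HDD × 24 / R = 2640 × 7010 × 24 / 16.26 = 27320000 BTU
Cost = 27320000/10⁶ × 19 = $519.1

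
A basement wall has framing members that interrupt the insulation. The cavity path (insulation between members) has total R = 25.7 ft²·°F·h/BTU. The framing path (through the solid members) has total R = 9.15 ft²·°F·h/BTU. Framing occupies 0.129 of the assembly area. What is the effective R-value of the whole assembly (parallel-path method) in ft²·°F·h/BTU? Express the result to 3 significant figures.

U_eff = 0.871/25.7 + 0.129/9.15 = 0.03389 + 0.0141 = 0.04799
R_eff = 1/U_eff = 20.84 ft²·°F·h/BTU

20.8 ft²·°F·h/BTU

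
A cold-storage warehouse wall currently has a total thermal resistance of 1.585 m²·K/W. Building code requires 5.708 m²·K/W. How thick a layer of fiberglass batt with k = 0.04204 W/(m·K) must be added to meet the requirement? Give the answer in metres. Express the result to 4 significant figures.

ΔR = 5.708 − 1.585 = 4.123 m²·K/W
L = ΔR × k = 4.123 × 0.04204 = 0.17333 m

0.1733 m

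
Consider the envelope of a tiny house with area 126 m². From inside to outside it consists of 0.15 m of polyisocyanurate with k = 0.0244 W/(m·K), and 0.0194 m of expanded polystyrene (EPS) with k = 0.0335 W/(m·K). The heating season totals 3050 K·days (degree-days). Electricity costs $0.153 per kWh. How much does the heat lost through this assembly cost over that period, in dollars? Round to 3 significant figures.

210 dollars

0.15/0.0244 = 6.148
0.0194/0.0335 = 0.5791
R_total = 6.148 + 0.5791 = 6.727 m²·K/W
E = A × HDD × 24 / R / 1000 = 126 × 3050 × 24 / 6.727 / 1000 = 1371 kWh
Cost = 1371 × 0.153 = $209.8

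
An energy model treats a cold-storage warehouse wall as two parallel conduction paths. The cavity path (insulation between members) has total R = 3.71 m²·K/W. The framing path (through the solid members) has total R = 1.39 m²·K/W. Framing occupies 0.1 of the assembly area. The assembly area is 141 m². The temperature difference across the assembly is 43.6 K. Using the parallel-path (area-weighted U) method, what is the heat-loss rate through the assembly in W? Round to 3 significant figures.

U_eff = 0.9/3.71 + 0.1/1.39 = 0.2426 + 0.07194 = 0.3145
R_eff = 1/U_eff = 3.179 m²·K/W
Q = 141 × 43.6 / 3.179 = 1934 W

1930 W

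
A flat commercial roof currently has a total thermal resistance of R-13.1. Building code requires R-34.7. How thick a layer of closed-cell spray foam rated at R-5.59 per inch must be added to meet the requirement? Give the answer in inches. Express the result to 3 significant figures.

3.86 in

ΔR = 34.7 − 13.1 = 21.6 ft²·°F·h/BTU
L = ΔR / (R/in) = 21.6/5.59 = 3.864 in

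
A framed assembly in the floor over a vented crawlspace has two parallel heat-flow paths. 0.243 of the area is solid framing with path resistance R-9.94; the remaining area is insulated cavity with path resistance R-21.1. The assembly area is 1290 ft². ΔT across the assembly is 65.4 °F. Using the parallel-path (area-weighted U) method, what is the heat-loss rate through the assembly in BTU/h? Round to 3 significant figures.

U_eff = 0.757/21.1 + 0.243/9.94 = 0.03588 + 0.02445 = 0.06032
R_eff = 1/U_eff = 16.58 ft²·°F·h/BTU
Q = 1290 × 65.4 / 16.58 = 5089 BTU/h

5090 BTU/h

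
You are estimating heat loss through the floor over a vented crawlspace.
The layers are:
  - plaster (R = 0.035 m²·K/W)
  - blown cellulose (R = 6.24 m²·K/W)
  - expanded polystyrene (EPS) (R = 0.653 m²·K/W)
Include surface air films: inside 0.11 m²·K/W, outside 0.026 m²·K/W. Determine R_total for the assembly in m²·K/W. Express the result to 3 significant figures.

R_total = 0.11 + 0.035 + 6.24 + 0.653 + 0.026 = 7.064 m²·K/W

7.06 m²·K/W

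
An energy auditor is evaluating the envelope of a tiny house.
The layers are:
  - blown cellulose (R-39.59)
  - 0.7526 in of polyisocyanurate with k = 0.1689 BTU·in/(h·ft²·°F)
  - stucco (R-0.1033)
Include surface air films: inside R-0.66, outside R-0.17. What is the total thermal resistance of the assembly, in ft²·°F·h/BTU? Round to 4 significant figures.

44.98 ft²·°F·h/BTU

0.7526/0.1689 = 4.4559
R_total = 0.66 + 39.59 + 4.4559 + 0.1033 + 0.17 = 44.979 ft²·°F·h/BTU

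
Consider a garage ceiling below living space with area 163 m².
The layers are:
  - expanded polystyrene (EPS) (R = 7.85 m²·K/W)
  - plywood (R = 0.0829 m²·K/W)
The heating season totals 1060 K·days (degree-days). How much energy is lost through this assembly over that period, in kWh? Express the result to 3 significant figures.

523 kWh

R_total = 7.85 + 0.0829 = 7.933 m²·K/W
E = A × HDD × 24 / R / 1000 = 163 × 1060 × 24 / 7.933 / 1000 = 522.7 kWh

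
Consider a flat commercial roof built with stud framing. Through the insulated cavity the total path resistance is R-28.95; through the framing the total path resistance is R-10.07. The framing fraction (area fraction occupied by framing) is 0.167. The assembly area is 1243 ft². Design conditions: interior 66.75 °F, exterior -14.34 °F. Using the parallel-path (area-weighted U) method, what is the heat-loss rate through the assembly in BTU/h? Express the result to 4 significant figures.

U_eff = 0.833/28.95 + 0.167/10.07 = 0.028774 + 0.016584 = 0.045358
R_eff = 1/U_eff = 22.047 ft²·°F·h/BTU
Q = 1243 × (66.75 − (-14.34)) / 22.047 = 4571.8 BTU/h

4572 BTU/h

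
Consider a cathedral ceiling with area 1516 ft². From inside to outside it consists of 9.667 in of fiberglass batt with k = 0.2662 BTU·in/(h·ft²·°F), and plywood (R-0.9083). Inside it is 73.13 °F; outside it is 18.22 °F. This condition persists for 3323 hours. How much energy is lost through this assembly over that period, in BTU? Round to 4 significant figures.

7431000 BTU

9.667/0.2662 = 36.315
R_total = 36.315 + 0.9083 = 37.223 ft²·°F·h/BTU
Q = 1516 × (73.13 − 18.22) / 37.223 = 2236.3 BTU/h
E = 2236.3 × 3323 = 7431400 BTU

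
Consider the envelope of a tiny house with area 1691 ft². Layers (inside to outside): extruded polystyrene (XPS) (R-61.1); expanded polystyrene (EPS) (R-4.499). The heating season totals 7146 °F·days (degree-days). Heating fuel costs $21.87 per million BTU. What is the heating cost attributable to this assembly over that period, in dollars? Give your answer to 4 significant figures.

R_total = 61.1 + 4.499 = 65.599 ft²·°F·h/BTU
E = A × HDD × 24 / R = 1691 × 7146 × 24 / 65.599 = 4421000 BTU
Cost = 4421000/10⁶ × 21.87 = $96.687

96.69 dollars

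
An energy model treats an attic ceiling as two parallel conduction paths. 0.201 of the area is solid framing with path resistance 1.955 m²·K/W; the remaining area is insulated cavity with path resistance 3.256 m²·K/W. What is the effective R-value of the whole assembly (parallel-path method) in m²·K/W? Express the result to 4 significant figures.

U_eff = 0.799/3.256 + 0.201/1.955 = 0.24539 + 0.10281 = 0.34821
R_eff = 1/U_eff = 2.8719 m²·K/W

2.872 m²·K/W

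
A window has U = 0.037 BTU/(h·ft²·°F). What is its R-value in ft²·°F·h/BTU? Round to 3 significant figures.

27.0 ft²·°F·h/BTU

R = 1/U = 1/0.037 = 27.03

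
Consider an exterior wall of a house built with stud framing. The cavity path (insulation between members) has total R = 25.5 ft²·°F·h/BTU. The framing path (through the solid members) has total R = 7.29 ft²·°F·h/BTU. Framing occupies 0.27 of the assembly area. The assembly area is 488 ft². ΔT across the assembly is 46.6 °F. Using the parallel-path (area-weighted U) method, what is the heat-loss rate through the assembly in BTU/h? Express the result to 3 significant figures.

1490 BTU/h

U_eff = 0.73/25.5 + 0.27/7.29 = 0.02863 + 0.03704 = 0.06566
R_eff = 1/U_eff = 15.23 ft²·°F·h/BTU
Q = 488 × 46.6 / 15.23 = 1493 BTU/h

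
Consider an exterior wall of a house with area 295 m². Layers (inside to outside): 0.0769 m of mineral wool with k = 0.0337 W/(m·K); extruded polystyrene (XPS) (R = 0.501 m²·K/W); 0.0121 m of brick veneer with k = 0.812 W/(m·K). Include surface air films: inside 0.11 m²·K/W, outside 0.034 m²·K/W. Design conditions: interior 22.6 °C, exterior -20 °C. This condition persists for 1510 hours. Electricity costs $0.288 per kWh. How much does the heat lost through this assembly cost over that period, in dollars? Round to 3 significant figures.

0.0769/0.0337 = 2.282
0.0121/0.812 = 0.0149
R_total = 0.11 + 2.282 + 0.501 + 0.0149 + 0.034 = 2.942 m²·K/W
Q = 295 × (22.6 − (-20)) / 2.942 = 4272 W
E = 4272 W × 1510 h / 1000 = 6451 kWh
Cost = 6451 × 0.288 = $1858

1860 dollars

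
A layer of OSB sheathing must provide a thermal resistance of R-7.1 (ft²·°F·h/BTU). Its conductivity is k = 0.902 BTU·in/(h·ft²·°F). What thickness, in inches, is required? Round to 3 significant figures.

L = R × k = 7.1 × 0.902 = 6.404 in

6.40 in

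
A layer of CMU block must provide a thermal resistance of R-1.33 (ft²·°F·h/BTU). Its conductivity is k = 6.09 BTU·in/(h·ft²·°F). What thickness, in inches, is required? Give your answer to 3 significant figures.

L = R × k = 1.33 × 6.09 = 8.1 in

8.10 in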